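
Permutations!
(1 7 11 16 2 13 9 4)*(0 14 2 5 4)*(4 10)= [14, 7, 13, 3, 1, 10, 6, 11, 8, 0, 4, 16, 12, 9, 2, 15, 5]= (0 14 2 13 9)(1 7 11 16 5 10 4)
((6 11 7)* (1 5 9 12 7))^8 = (1 5 9 12 7 6 11)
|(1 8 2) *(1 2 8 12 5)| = |(1 12 5)| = 3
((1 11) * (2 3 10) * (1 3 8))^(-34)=((1 11 3 10 2 8))^(-34)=(1 3 2)(8 11 10)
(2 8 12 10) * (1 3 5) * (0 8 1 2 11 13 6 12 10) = (0 8 10 11 13 6 12)(1 3 5 2) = [8, 3, 1, 5, 4, 2, 12, 7, 10, 9, 11, 13, 0, 6]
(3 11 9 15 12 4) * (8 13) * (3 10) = [0, 1, 2, 11, 10, 5, 6, 7, 13, 15, 3, 9, 4, 8, 14, 12] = (3 11 9 15 12 4 10)(8 13)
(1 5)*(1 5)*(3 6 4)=(3 6 4)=[0, 1, 2, 6, 3, 5, 4]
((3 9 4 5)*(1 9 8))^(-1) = ((1 9 4 5 3 8))^(-1) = (1 8 3 5 4 9)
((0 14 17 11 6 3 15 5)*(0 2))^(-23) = ((0 14 17 11 6 3 15 5 2))^(-23) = (0 6 2 11 5 17 15 14 3)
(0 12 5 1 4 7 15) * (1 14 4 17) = (0 12 5 14 4 7 15)(1 17) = [12, 17, 2, 3, 7, 14, 6, 15, 8, 9, 10, 11, 5, 13, 4, 0, 16, 1]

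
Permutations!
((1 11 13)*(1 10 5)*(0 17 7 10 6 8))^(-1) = ((0 17 7 10 5 1 11 13 6 8))^(-1) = (0 8 6 13 11 1 5 10 7 17)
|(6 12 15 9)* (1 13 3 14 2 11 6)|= 10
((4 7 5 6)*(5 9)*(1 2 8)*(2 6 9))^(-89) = (1 6 4 7 2 8)(5 9)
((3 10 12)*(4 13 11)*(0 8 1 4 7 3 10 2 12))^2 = (0 1 13 7 2 10 8 4 11 3 12)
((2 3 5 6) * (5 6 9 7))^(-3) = (9)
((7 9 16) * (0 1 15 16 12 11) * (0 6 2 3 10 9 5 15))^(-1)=((0 1)(2 3 10 9 12 11 6)(5 15 16 7))^(-1)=(0 1)(2 6 11 12 9 10 3)(5 7 16 15)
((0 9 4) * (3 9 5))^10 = (9) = ((0 5 3 9 4))^10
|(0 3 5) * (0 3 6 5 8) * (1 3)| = |(0 6 5 1 3 8)| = 6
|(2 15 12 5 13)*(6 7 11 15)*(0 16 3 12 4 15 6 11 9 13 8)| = 6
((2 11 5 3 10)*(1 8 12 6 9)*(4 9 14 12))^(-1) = ((1 8 4 9)(2 11 5 3 10)(6 14 12))^(-1) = (1 9 4 8)(2 10 3 5 11)(6 12 14)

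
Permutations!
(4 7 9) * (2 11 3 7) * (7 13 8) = [0, 1, 11, 13, 2, 5, 6, 9, 7, 4, 10, 3, 12, 8] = (2 11 3 13 8 7 9 4)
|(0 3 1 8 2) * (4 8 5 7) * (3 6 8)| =|(0 6 8 2)(1 5 7 4 3)| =20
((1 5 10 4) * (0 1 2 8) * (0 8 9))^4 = (0 4 1 2 5 9 10)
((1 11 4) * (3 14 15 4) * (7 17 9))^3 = ((1 11 3 14 15 4)(7 17 9))^3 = (17)(1 14)(3 4)(11 15)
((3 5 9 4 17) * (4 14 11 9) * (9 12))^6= (3 4)(5 17)(9 11)(12 14)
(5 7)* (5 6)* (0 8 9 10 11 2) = (0 8 9 10 11 2)(5 7 6) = [8, 1, 0, 3, 4, 7, 5, 6, 9, 10, 11, 2]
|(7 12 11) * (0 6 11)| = |(0 6 11 7 12)| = 5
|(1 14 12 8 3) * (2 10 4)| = 15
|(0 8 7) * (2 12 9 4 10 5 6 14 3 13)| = 30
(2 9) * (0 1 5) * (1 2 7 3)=(0 2 9 7 3 1 5)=[2, 5, 9, 1, 4, 0, 6, 3, 8, 7]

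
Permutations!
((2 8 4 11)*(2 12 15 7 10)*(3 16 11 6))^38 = (2 16 10 3 7 6 15 4 12 8 11)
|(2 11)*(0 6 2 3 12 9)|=|(0 6 2 11 3 12 9)|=7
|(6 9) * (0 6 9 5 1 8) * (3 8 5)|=4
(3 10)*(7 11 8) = (3 10)(7 11 8) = [0, 1, 2, 10, 4, 5, 6, 11, 7, 9, 3, 8]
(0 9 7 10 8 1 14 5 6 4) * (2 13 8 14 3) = (0 9 7 10 14 5 6 4)(1 3 2 13 8) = [9, 3, 13, 2, 0, 6, 4, 10, 1, 7, 14, 11, 12, 8, 5]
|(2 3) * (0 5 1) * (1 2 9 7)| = 7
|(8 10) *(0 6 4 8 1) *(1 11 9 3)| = |(0 6 4 8 10 11 9 3 1)| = 9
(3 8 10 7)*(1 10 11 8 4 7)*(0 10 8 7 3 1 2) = (0 10 2)(1 8 11 7)(3 4) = [10, 8, 0, 4, 3, 5, 6, 1, 11, 9, 2, 7]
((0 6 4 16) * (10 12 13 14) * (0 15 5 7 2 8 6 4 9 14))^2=((0 4 16 15 5 7 2 8 6 9 14 10 12 13))^2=(0 16 5 2 6 14 12)(4 15 7 8 9 10 13)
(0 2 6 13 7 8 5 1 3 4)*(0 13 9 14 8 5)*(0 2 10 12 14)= (0 10 12 14 8 2 6 9)(1 3 4 13 7 5)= [10, 3, 6, 4, 13, 1, 9, 5, 2, 0, 12, 11, 14, 7, 8]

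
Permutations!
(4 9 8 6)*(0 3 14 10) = (0 3 14 10)(4 9 8 6) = [3, 1, 2, 14, 9, 5, 4, 7, 6, 8, 0, 11, 12, 13, 10]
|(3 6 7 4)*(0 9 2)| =12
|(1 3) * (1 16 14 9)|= 5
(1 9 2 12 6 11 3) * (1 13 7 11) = (1 9 2 12 6)(3 13 7 11) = [0, 9, 12, 13, 4, 5, 1, 11, 8, 2, 10, 3, 6, 7]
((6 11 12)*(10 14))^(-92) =((6 11 12)(10 14))^(-92) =(14)(6 11 12)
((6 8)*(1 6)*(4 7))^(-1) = ((1 6 8)(4 7))^(-1) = (1 8 6)(4 7)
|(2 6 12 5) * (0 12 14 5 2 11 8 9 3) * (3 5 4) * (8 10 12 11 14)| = |(0 11 10 12 2 6 8 9 5 14 4 3)| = 12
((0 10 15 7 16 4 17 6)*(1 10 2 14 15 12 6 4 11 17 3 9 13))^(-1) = ((0 2 14 15 7 16 11 17 4 3 9 13 1 10 12 6))^(-1) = (0 6 12 10 1 13 9 3 4 17 11 16 7 15 14 2)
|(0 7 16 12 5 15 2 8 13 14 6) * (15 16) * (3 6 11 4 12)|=|(0 7 15 2 8 13 14 11 4 12 5 16 3 6)|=14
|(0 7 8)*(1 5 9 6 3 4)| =6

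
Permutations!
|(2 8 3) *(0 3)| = |(0 3 2 8)| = 4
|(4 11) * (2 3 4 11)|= 3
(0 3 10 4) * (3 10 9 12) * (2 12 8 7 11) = [10, 1, 12, 9, 0, 5, 6, 11, 7, 8, 4, 2, 3] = (0 10 4)(2 12 3 9 8 7 11)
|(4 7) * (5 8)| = |(4 7)(5 8)| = 2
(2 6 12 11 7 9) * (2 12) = (2 6)(7 9 12 11) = [0, 1, 6, 3, 4, 5, 2, 9, 8, 12, 10, 7, 11]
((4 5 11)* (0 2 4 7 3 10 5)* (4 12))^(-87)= (0 2 12 4)(3 11 10 7 5)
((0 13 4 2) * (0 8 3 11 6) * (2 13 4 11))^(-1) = ((0 4 13 11 6)(2 8 3))^(-1) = (0 6 11 13 4)(2 3 8)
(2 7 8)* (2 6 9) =(2 7 8 6 9) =[0, 1, 7, 3, 4, 5, 9, 8, 6, 2]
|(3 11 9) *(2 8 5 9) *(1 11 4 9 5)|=12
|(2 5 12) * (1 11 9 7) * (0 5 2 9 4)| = 8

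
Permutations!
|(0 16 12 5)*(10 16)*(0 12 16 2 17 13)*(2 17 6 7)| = 12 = |(0 10 17 13)(2 6 7)(5 12)|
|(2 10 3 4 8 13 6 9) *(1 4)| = 9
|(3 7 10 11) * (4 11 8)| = 6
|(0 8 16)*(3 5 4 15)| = 12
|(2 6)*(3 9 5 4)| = |(2 6)(3 9 5 4)| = 4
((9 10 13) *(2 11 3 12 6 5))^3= ((2 11 3 12 6 5)(9 10 13))^3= (13)(2 12)(3 5)(6 11)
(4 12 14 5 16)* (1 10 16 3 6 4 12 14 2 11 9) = (1 10 16 12 2 11 9)(3 6 4 14 5) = [0, 10, 11, 6, 14, 3, 4, 7, 8, 1, 16, 9, 2, 13, 5, 15, 12]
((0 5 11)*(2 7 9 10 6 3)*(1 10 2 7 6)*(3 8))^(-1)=((0 5 11)(1 10)(2 6 8 3 7 9))^(-1)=(0 11 5)(1 10)(2 9 7 3 8 6)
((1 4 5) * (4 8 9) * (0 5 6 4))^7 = (0 1 9 5 8)(4 6)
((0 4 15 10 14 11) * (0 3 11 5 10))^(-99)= ((0 4 15)(3 11)(5 10 14))^(-99)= (15)(3 11)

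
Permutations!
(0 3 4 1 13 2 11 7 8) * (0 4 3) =[0, 13, 11, 3, 1, 5, 6, 8, 4, 9, 10, 7, 12, 2] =(1 13 2 11 7 8 4)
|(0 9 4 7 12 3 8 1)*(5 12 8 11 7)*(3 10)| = 11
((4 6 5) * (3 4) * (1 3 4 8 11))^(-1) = ((1 3 8 11)(4 6 5))^(-1) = (1 11 8 3)(4 5 6)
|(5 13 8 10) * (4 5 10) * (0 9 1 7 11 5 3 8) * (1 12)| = 24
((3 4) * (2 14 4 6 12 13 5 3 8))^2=(2 4)(3 12 5 6 13)(8 14)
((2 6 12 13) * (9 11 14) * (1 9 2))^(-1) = (1 13 12 6 2 14 11 9)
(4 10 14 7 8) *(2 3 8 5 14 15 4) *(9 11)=(2 3 8)(4 10 15)(5 14 7)(9 11)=[0, 1, 3, 8, 10, 14, 6, 5, 2, 11, 15, 9, 12, 13, 7, 4]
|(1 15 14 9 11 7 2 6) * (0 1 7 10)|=|(0 1 15 14 9 11 10)(2 6 7)|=21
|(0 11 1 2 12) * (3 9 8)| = 15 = |(0 11 1 2 12)(3 9 8)|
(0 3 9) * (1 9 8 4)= (0 3 8 4 1 9)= [3, 9, 2, 8, 1, 5, 6, 7, 4, 0]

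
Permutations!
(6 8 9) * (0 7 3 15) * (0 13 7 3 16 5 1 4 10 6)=(0 3 15 13 7 16 5 1 4 10 6 8 9)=[3, 4, 2, 15, 10, 1, 8, 16, 9, 0, 6, 11, 12, 7, 14, 13, 5]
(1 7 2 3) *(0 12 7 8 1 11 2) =(0 12 7)(1 8)(2 3 11) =[12, 8, 3, 11, 4, 5, 6, 0, 1, 9, 10, 2, 7]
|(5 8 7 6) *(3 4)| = |(3 4)(5 8 7 6)| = 4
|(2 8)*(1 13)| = 2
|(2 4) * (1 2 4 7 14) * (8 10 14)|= |(1 2 7 8 10 14)|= 6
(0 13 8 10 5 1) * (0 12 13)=[0, 12, 2, 3, 4, 1, 6, 7, 10, 9, 5, 11, 13, 8]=(1 12 13 8 10 5)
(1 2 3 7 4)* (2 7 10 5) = (1 7 4)(2 3 10 5) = [0, 7, 3, 10, 1, 2, 6, 4, 8, 9, 5]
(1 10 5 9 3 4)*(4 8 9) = [0, 10, 2, 8, 1, 4, 6, 7, 9, 3, 5] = (1 10 5 4)(3 8 9)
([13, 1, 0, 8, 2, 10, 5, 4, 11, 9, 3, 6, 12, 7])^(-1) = [2, 1, 4, 10, 7, 6, 11, 13, 3, 9, 5, 8, 12, 0]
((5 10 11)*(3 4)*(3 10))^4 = (3 5 11 10 4)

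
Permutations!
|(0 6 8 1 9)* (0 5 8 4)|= 12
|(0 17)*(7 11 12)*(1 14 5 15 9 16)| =6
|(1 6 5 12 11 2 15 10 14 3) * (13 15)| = 11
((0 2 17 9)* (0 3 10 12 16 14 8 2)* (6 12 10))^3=((2 17 9 3 6 12 16 14 8))^3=(2 3 16)(6 14 17)(8 9 12)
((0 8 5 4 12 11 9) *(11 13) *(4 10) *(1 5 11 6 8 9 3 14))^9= (0 9)(1 3 8 13 4 5 14 11 6 12 10)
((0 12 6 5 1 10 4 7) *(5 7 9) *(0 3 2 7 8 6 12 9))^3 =(12)(0 1)(4 5)(6 8)(9 10)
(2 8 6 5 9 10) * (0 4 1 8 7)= [4, 8, 7, 3, 1, 9, 5, 0, 6, 10, 2]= (0 4 1 8 6 5 9 10 2 7)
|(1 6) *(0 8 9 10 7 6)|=7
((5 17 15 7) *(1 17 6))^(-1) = ((1 17 15 7 5 6))^(-1) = (1 6 5 7 15 17)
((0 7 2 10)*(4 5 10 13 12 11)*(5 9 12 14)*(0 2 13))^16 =((0 7 13 14 5 10 2)(4 9 12 11))^16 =(0 13 5 2 7 14 10)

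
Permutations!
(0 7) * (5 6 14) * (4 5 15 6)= (0 7)(4 5)(6 14 15)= [7, 1, 2, 3, 5, 4, 14, 0, 8, 9, 10, 11, 12, 13, 15, 6]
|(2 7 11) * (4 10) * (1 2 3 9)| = 6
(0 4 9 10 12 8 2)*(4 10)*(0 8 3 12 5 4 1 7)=[10, 7, 8, 12, 9, 4, 6, 0, 2, 1, 5, 11, 3]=(0 10 5 4 9 1 7)(2 8)(3 12)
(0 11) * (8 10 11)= (0 8 10 11)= [8, 1, 2, 3, 4, 5, 6, 7, 10, 9, 11, 0]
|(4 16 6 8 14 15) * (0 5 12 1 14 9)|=|(0 5 12 1 14 15 4 16 6 8 9)|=11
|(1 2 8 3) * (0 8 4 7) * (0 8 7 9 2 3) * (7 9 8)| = 10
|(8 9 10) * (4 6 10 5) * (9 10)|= 4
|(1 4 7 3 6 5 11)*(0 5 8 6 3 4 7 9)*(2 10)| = 14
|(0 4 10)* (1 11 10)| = |(0 4 1 11 10)| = 5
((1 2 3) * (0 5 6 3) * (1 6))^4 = (6)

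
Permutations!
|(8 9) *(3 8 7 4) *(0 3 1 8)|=|(0 3)(1 8 9 7 4)|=10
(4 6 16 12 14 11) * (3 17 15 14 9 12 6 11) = (3 17 15 14)(4 11)(6 16)(9 12) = [0, 1, 2, 17, 11, 5, 16, 7, 8, 12, 10, 4, 9, 13, 3, 14, 6, 15]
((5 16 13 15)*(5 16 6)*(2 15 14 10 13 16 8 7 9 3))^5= ((16)(2 15 8 7 9 3)(5 6)(10 13 14))^5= (16)(2 3 9 7 8 15)(5 6)(10 14 13)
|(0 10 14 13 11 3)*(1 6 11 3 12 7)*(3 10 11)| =21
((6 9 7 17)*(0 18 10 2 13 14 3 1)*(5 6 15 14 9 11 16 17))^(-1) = (0 1 3 14 15 17 16 11 6 5 7 9 13 2 10 18)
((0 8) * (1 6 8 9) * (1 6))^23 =((0 9 6 8))^23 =(0 8 6 9)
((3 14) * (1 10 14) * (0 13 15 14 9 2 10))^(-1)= (0 1 3 14 15 13)(2 9 10)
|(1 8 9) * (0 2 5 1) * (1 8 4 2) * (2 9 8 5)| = |(0 1 4 9)| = 4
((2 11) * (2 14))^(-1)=(2 14 11)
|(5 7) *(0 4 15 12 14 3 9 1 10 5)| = 11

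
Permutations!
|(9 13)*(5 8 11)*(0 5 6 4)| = 6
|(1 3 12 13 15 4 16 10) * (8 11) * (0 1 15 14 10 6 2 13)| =|(0 1 3 12)(2 13 14 10 15 4 16 6)(8 11)| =8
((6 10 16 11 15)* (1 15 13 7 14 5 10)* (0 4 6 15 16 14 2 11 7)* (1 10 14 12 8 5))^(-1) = ((0 4 6 10 12 8 5 14 1 16 7 2 11 13))^(-1) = (0 13 11 2 7 16 1 14 5 8 12 10 6 4)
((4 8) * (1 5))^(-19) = (1 5)(4 8)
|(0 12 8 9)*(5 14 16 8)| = 7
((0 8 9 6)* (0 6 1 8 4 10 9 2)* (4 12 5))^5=((0 12 5 4 10 9 1 8 2))^5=(0 9 12 1 5 8 4 2 10)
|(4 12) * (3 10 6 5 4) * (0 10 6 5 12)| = |(0 10 5 4)(3 6 12)| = 12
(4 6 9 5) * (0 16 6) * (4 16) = (0 4)(5 16 6 9) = [4, 1, 2, 3, 0, 16, 9, 7, 8, 5, 10, 11, 12, 13, 14, 15, 6]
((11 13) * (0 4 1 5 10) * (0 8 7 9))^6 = ((0 4 1 5 10 8 7 9)(11 13))^6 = (13)(0 7 10 1)(4 9 8 5)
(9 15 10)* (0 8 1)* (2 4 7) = [8, 0, 4, 3, 7, 5, 6, 2, 1, 15, 9, 11, 12, 13, 14, 10] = (0 8 1)(2 4 7)(9 15 10)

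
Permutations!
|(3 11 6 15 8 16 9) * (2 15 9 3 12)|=|(2 15 8 16 3 11 6 9 12)|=9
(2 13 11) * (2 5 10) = (2 13 11 5 10) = [0, 1, 13, 3, 4, 10, 6, 7, 8, 9, 2, 5, 12, 11]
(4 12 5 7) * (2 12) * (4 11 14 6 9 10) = (2 12 5 7 11 14 6 9 10 4) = [0, 1, 12, 3, 2, 7, 9, 11, 8, 10, 4, 14, 5, 13, 6]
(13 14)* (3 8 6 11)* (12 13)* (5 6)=[0, 1, 2, 8, 4, 6, 11, 7, 5, 9, 10, 3, 13, 14, 12]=(3 8 5 6 11)(12 13 14)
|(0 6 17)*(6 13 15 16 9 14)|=8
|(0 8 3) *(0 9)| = |(0 8 3 9)| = 4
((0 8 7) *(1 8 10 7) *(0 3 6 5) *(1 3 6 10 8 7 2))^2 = (0 3 2 7 5 8 10 1 6)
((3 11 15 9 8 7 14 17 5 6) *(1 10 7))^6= ((1 10 7 14 17 5 6 3 11 15 9 8))^6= (1 6)(3 10)(5 8)(7 11)(9 17)(14 15)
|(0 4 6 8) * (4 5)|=|(0 5 4 6 8)|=5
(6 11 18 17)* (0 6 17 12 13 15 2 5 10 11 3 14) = (0 6 3 14)(2 5 10 11 18 12 13 15) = [6, 1, 5, 14, 4, 10, 3, 7, 8, 9, 11, 18, 13, 15, 0, 2, 16, 17, 12]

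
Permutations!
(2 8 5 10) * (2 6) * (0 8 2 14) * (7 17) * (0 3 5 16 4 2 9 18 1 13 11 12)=(0 8 16 4 2 9 18 1 13 11 12)(3 5 10 6 14)(7 17)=[8, 13, 9, 5, 2, 10, 14, 17, 16, 18, 6, 12, 0, 11, 3, 15, 4, 7, 1]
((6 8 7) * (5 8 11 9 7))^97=(5 8)(6 11 9 7)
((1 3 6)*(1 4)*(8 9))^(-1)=((1 3 6 4)(8 9))^(-1)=(1 4 6 3)(8 9)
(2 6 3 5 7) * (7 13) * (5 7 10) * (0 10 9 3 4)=(0 10 5 13 9 3 7 2 6 4)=[10, 1, 6, 7, 0, 13, 4, 2, 8, 3, 5, 11, 12, 9]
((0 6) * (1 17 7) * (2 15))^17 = ((0 6)(1 17 7)(2 15))^17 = (0 6)(1 7 17)(2 15)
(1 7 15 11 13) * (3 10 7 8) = [0, 8, 2, 10, 4, 5, 6, 15, 3, 9, 7, 13, 12, 1, 14, 11] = (1 8 3 10 7 15 11 13)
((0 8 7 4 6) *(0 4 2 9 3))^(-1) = ((0 8 7 2 9 3)(4 6))^(-1) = (0 3 9 2 7 8)(4 6)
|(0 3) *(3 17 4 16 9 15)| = |(0 17 4 16 9 15 3)| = 7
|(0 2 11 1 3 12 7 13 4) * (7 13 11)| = |(0 2 7 11 1 3 12 13 4)| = 9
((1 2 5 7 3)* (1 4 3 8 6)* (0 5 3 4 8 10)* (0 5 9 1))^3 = ((0 9 1 2 3 8 6)(5 7 10))^3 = (10)(0 2 6 1 8 9 3)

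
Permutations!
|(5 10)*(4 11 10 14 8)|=6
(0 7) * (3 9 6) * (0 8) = (0 7 8)(3 9 6) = [7, 1, 2, 9, 4, 5, 3, 8, 0, 6]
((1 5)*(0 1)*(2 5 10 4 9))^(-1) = ((0 1 10 4 9 2 5))^(-1) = (0 5 2 9 4 10 1)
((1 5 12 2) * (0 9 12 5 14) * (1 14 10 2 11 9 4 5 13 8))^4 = ((0 4 5 13 8 1 10 2 14)(9 12 11))^4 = (0 8 14 13 2 5 10 4 1)(9 12 11)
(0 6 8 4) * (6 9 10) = (0 9 10 6 8 4) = [9, 1, 2, 3, 0, 5, 8, 7, 4, 10, 6]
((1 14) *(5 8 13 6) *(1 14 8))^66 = ((14)(1 8 13 6 5))^66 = (14)(1 8 13 6 5)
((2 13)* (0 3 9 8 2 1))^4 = (0 2 3 13 9 1 8)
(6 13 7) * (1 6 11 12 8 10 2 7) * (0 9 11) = (0 9 11 12 8 10 2 7)(1 6 13) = [9, 6, 7, 3, 4, 5, 13, 0, 10, 11, 2, 12, 8, 1]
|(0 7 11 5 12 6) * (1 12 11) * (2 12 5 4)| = 9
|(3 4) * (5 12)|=|(3 4)(5 12)|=2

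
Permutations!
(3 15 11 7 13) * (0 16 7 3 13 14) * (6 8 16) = (0 6 8 16 7 14)(3 15 11) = [6, 1, 2, 15, 4, 5, 8, 14, 16, 9, 10, 3, 12, 13, 0, 11, 7]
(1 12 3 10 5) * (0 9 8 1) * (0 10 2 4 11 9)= (1 12 3 2 4 11 9 8)(5 10)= [0, 12, 4, 2, 11, 10, 6, 7, 1, 8, 5, 9, 3]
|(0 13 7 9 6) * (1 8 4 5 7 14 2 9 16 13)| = |(0 1 8 4 5 7 16 13 14 2 9 6)| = 12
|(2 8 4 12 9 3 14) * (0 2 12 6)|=|(0 2 8 4 6)(3 14 12 9)|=20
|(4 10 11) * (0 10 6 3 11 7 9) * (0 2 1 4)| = |(0 10 7 9 2 1 4 6 3 11)| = 10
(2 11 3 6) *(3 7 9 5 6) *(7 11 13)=[0, 1, 13, 3, 4, 6, 2, 9, 8, 5, 10, 11, 12, 7]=(2 13 7 9 5 6)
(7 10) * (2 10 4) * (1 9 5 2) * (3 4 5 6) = (1 9 6 3 4)(2 10 7 5) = [0, 9, 10, 4, 1, 2, 3, 5, 8, 6, 7]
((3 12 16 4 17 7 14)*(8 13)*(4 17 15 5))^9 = ((3 12 16 17 7 14)(4 15 5)(8 13))^9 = (3 17)(7 12)(8 13)(14 16)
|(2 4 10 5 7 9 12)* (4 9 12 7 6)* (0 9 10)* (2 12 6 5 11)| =15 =|(12)(0 9 7 6 4)(2 10 11)|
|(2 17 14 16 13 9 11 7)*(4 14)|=9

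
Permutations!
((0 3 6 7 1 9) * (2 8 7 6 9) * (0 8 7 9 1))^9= (0 7 2 1 3)(8 9)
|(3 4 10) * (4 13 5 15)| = |(3 13 5 15 4 10)| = 6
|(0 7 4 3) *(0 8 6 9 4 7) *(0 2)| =10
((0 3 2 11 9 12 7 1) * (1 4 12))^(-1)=(0 1 9 11 2 3)(4 7 12)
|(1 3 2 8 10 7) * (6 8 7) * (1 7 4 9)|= |(1 3 2 4 9)(6 8 10)|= 15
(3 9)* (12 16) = (3 9)(12 16) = [0, 1, 2, 9, 4, 5, 6, 7, 8, 3, 10, 11, 16, 13, 14, 15, 12]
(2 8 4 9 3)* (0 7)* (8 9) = (0 7)(2 9 3)(4 8) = [7, 1, 9, 2, 8, 5, 6, 0, 4, 3]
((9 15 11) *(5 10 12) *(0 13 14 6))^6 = (15)(0 14)(6 13)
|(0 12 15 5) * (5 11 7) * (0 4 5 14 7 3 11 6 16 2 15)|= 4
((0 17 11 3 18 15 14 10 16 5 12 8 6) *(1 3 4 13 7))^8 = (0 18 6 3 8 1 12 7 5 13 16 4 10 11 14 17 15)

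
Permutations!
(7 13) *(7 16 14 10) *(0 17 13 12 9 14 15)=(0 17 13 16 15)(7 12 9 14 10)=[17, 1, 2, 3, 4, 5, 6, 12, 8, 14, 7, 11, 9, 16, 10, 0, 15, 13]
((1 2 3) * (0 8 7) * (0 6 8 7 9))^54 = ((0 7 6 8 9)(1 2 3))^54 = (0 9 8 6 7)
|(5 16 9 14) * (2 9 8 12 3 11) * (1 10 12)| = 11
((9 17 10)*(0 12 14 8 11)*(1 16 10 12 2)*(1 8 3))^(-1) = (0 11 8 2)(1 3 14 12 17 9 10 16)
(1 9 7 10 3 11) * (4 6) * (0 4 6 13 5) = (0 4 13 5)(1 9 7 10 3 11) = [4, 9, 2, 11, 13, 0, 6, 10, 8, 7, 3, 1, 12, 5]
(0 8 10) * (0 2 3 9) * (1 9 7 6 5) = (0 8 10 2 3 7 6 5 1 9) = [8, 9, 3, 7, 4, 1, 5, 6, 10, 0, 2]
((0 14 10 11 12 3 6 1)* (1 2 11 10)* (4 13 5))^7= ((0 14 1)(2 11 12 3 6)(4 13 5))^7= (0 14 1)(2 12 6 11 3)(4 13 5)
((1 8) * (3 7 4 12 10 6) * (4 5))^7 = (12)(1 8)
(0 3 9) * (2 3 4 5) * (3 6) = (0 4 5 2 6 3 9) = [4, 1, 6, 9, 5, 2, 3, 7, 8, 0]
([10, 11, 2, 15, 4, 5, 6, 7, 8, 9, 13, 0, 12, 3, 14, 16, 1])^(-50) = [1, 15, 2, 10, 4, 5, 6, 7, 8, 9, 11, 16, 12, 0, 14, 13, 3]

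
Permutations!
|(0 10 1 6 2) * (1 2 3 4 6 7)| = 6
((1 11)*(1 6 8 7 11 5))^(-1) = ((1 5)(6 8 7 11))^(-1) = (1 5)(6 11 7 8)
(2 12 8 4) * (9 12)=[0, 1, 9, 3, 2, 5, 6, 7, 4, 12, 10, 11, 8]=(2 9 12 8 4)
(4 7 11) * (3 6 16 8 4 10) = (3 6 16 8 4 7 11 10) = [0, 1, 2, 6, 7, 5, 16, 11, 4, 9, 3, 10, 12, 13, 14, 15, 8]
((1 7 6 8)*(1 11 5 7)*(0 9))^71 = ((0 9)(5 7 6 8 11))^71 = (0 9)(5 7 6 8 11)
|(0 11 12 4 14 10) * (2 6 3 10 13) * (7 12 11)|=10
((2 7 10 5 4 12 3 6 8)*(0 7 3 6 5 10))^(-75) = (0 7)(2 5 12 8 3 4 6)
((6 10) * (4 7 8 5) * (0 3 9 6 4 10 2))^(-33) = (0 9 2 3 6)(4 8 10 7 5)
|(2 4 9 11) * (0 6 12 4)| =7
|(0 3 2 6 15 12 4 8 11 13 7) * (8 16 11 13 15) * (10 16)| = |(0 3 2 6 8 13 7)(4 10 16 11 15 12)| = 42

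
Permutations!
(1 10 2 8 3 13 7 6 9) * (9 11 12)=(1 10 2 8 3 13 7 6 11 12 9)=[0, 10, 8, 13, 4, 5, 11, 6, 3, 1, 2, 12, 9, 7]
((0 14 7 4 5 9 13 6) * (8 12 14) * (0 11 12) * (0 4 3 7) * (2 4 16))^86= (0 16 4 9 6 12)(2 5 13 11 14 8)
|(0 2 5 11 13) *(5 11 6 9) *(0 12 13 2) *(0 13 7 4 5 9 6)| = 6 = |(0 13 12 7 4 5)(2 11)|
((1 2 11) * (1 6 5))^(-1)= ((1 2 11 6 5))^(-1)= (1 5 6 11 2)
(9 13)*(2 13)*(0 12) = (0 12)(2 13 9) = [12, 1, 13, 3, 4, 5, 6, 7, 8, 2, 10, 11, 0, 9]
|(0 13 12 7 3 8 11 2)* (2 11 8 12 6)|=12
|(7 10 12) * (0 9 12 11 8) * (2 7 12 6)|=8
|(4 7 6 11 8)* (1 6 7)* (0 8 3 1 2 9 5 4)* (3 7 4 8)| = |(0 3 1 6 11 7 4 2 9 5 8)| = 11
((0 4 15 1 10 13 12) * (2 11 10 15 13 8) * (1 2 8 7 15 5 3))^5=((0 4 13 12)(1 5 3)(2 11 10 7 15))^5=(15)(0 4 13 12)(1 3 5)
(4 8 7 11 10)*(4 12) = (4 8 7 11 10 12) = [0, 1, 2, 3, 8, 5, 6, 11, 7, 9, 12, 10, 4]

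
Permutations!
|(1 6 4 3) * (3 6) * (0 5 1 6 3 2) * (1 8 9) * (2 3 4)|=8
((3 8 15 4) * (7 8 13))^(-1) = (3 4 15 8 7 13)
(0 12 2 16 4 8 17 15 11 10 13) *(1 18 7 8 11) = [12, 18, 16, 3, 11, 5, 6, 8, 17, 9, 13, 10, 2, 0, 14, 1, 4, 15, 7] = (0 12 2 16 4 11 10 13)(1 18 7 8 17 15)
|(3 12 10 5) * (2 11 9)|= 12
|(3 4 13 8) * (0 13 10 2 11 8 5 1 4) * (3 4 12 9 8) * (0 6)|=13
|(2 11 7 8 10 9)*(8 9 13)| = 12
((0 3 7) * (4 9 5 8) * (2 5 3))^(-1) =((0 2 5 8 4 9 3 7))^(-1) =(0 7 3 9 4 8 5 2)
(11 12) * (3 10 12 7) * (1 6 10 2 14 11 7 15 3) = (1 6 10 12 7)(2 14 11 15 3) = [0, 6, 14, 2, 4, 5, 10, 1, 8, 9, 12, 15, 7, 13, 11, 3]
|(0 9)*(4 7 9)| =|(0 4 7 9)| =4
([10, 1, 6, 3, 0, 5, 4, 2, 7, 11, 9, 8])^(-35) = (0 10 9 11 8 7 2 6 4)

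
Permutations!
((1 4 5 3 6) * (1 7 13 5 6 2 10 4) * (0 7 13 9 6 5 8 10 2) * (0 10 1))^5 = ((0 7 9 6 13 8 1)(3 10 4 5))^5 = (0 8 6 7 1 13 9)(3 10 4 5)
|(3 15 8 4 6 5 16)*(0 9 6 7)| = 10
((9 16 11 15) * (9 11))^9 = (9 16)(11 15)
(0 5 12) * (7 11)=(0 5 12)(7 11)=[5, 1, 2, 3, 4, 12, 6, 11, 8, 9, 10, 7, 0]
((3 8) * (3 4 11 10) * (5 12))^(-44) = (12)(3 8 4 11 10)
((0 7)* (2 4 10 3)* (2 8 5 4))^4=(3 10 4 5 8)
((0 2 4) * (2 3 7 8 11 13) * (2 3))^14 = ((0 2 4)(3 7 8 11 13))^14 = (0 4 2)(3 13 11 8 7)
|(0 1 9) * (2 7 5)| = |(0 1 9)(2 7 5)| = 3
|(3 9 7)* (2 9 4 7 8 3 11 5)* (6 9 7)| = 20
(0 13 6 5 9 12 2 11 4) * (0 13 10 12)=(0 10 12 2 11 4 13 6 5 9)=[10, 1, 11, 3, 13, 9, 5, 7, 8, 0, 12, 4, 2, 6]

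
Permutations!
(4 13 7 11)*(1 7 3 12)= (1 7 11 4 13 3 12)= [0, 7, 2, 12, 13, 5, 6, 11, 8, 9, 10, 4, 1, 3]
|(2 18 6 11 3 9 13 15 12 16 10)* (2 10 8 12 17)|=|(2 18 6 11 3 9 13 15 17)(8 12 16)|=9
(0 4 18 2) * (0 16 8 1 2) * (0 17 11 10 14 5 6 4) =(1 2 16 8)(4 18 17 11 10 14 5 6) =[0, 2, 16, 3, 18, 6, 4, 7, 1, 9, 14, 10, 12, 13, 5, 15, 8, 11, 17]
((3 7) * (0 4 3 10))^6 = ((0 4 3 7 10))^6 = (0 4 3 7 10)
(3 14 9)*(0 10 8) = [10, 1, 2, 14, 4, 5, 6, 7, 0, 3, 8, 11, 12, 13, 9] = (0 10 8)(3 14 9)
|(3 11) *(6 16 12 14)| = |(3 11)(6 16 12 14)| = 4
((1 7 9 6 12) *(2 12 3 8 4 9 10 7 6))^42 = ((1 6 3 8 4 9 2 12)(7 10))^42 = (1 3 4 2)(6 8 9 12)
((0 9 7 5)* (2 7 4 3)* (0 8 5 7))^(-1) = (0 2 3 4 9)(5 8)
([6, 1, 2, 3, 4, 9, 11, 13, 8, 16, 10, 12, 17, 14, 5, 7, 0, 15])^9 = (0 5 7 12)(6 9 13 17)(11 16 14 15)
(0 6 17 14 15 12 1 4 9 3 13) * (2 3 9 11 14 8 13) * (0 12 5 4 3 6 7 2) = (0 7 2 6 17 8 13 12 1 3)(4 11 14 15 5) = [7, 3, 6, 0, 11, 4, 17, 2, 13, 9, 10, 14, 1, 12, 15, 5, 16, 8]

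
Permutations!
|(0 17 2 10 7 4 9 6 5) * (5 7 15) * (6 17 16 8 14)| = |(0 16 8 14 6 7 4 9 17 2 10 15 5)| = 13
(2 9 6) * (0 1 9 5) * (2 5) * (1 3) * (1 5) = (0 3 5)(1 9 6) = [3, 9, 2, 5, 4, 0, 1, 7, 8, 6]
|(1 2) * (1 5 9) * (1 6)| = 5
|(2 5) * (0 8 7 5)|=5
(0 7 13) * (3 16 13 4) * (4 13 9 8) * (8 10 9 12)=(0 7 13)(3 16 12 8 4)(9 10)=[7, 1, 2, 16, 3, 5, 6, 13, 4, 10, 9, 11, 8, 0, 14, 15, 12]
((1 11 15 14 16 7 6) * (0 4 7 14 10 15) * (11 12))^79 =(0 7 1 11 4 6 12)(10 15)(14 16)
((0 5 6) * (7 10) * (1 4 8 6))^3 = (0 4)(1 6)(5 8)(7 10)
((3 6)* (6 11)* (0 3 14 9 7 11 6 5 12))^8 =(0 12 5 11 7 9 14 6 3)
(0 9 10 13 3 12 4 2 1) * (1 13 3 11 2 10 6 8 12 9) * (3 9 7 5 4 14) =(0 1)(2 13 11)(3 7 5 4 10 9 6 8 12 14) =[1, 0, 13, 7, 10, 4, 8, 5, 12, 6, 9, 2, 14, 11, 3]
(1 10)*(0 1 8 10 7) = (0 1 7)(8 10) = [1, 7, 2, 3, 4, 5, 6, 0, 10, 9, 8]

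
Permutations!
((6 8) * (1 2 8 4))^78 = (1 6 2 4 8) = ((1 2 8 6 4))^78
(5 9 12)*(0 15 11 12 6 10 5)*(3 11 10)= (0 15 10 5 9 6 3 11 12)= [15, 1, 2, 11, 4, 9, 3, 7, 8, 6, 5, 12, 0, 13, 14, 10]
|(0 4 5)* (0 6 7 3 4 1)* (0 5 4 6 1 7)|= 4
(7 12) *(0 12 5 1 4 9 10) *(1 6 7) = [12, 4, 2, 3, 9, 6, 7, 5, 8, 10, 0, 11, 1] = (0 12 1 4 9 10)(5 6 7)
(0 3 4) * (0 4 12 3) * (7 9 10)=(3 12)(7 9 10)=[0, 1, 2, 12, 4, 5, 6, 9, 8, 10, 7, 11, 3]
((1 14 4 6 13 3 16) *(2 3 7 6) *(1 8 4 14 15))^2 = ((1 15)(2 3 16 8 4)(6 13 7))^2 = (2 16 4 3 8)(6 7 13)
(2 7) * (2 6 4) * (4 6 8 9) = (2 7 8 9 4) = [0, 1, 7, 3, 2, 5, 6, 8, 9, 4]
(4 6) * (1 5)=[0, 5, 2, 3, 6, 1, 4]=(1 5)(4 6)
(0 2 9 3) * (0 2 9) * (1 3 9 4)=(9)(0 4 1 3 2)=[4, 3, 0, 2, 1, 5, 6, 7, 8, 9]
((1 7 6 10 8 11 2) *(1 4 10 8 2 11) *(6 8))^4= (11)(1 7 8)(2 4 10)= ((11)(1 7 8)(2 4 10))^4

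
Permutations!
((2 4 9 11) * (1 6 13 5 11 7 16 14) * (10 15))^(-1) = (1 14 16 7 9 4 2 11 5 13 6)(10 15)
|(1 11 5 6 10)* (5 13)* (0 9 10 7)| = |(0 9 10 1 11 13 5 6 7)| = 9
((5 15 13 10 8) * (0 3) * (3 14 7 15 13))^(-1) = ((0 14 7 15 3)(5 13 10 8))^(-1) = (0 3 15 7 14)(5 8 10 13)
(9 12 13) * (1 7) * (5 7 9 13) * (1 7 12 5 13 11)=(1 9 5 12 13 11)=[0, 9, 2, 3, 4, 12, 6, 7, 8, 5, 10, 1, 13, 11]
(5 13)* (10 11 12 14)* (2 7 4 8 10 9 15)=(2 7 4 8 10 11 12 14 9 15)(5 13)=[0, 1, 7, 3, 8, 13, 6, 4, 10, 15, 11, 12, 14, 5, 9, 2]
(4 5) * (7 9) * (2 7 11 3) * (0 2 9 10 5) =(0 2 7 10 5 4)(3 9 11) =[2, 1, 7, 9, 0, 4, 6, 10, 8, 11, 5, 3]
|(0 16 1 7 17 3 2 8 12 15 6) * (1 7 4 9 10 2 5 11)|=16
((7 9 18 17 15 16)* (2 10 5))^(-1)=(2 5 10)(7 16 15 17 18 9)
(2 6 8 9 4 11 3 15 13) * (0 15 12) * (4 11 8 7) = [15, 1, 6, 12, 8, 5, 7, 4, 9, 11, 10, 3, 0, 2, 14, 13] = (0 15 13 2 6 7 4 8 9 11 3 12)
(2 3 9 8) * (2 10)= (2 3 9 8 10)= [0, 1, 3, 9, 4, 5, 6, 7, 10, 8, 2]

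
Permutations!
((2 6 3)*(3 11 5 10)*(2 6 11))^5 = ((2 11 5 10 3 6))^5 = (2 6 3 10 5 11)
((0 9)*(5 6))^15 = (0 9)(5 6)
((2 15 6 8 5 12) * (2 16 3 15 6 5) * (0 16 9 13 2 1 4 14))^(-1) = ((0 16 3 15 5 12 9 13 2 6 8 1 4 14))^(-1) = (0 14 4 1 8 6 2 13 9 12 5 15 3 16)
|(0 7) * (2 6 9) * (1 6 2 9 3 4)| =|(9)(0 7)(1 6 3 4)| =4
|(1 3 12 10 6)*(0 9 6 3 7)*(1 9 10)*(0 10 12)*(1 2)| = |(0 12 2 1 7 10 3)(6 9)| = 14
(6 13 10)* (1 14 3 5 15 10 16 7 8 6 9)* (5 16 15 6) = [0, 14, 2, 16, 4, 6, 13, 8, 5, 1, 9, 11, 12, 15, 3, 10, 7] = (1 14 3 16 7 8 5 6 13 15 10 9)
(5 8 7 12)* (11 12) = [0, 1, 2, 3, 4, 8, 6, 11, 7, 9, 10, 12, 5] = (5 8 7 11 12)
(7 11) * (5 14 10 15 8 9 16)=(5 14 10 15 8 9 16)(7 11)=[0, 1, 2, 3, 4, 14, 6, 11, 9, 16, 15, 7, 12, 13, 10, 8, 5]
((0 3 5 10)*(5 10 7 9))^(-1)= ((0 3 10)(5 7 9))^(-1)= (0 10 3)(5 9 7)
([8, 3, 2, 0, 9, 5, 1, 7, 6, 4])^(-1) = [3, 6, 2, 1, 9, 5, 8, 7, 0, 4]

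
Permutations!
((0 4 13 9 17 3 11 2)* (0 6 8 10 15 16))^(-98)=(0 11 16 3 15 17 10 9 8 13 6 4 2)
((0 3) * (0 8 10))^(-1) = ((0 3 8 10))^(-1) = (0 10 8 3)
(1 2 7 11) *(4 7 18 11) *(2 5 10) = [0, 5, 18, 3, 7, 10, 6, 4, 8, 9, 2, 1, 12, 13, 14, 15, 16, 17, 11] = (1 5 10 2 18 11)(4 7)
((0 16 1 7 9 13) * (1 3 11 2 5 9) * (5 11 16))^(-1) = (0 13 9 5)(1 7)(2 11)(3 16)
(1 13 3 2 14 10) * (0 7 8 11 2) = [7, 13, 14, 0, 4, 5, 6, 8, 11, 9, 1, 2, 12, 3, 10] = (0 7 8 11 2 14 10 1 13 3)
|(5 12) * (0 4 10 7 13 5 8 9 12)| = 6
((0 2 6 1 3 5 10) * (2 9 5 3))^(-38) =((0 9 5 10)(1 2 6))^(-38) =(0 5)(1 2 6)(9 10)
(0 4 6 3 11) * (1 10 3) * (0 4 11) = (0 11 4 6 1 10 3) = [11, 10, 2, 0, 6, 5, 1, 7, 8, 9, 3, 4]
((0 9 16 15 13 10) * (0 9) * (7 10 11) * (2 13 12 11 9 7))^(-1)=((2 13 9 16 15 12 11)(7 10))^(-1)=(2 11 12 15 16 9 13)(7 10)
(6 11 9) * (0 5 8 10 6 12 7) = [5, 1, 2, 3, 4, 8, 11, 0, 10, 12, 6, 9, 7] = (0 5 8 10 6 11 9 12 7)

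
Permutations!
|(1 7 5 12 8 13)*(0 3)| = |(0 3)(1 7 5 12 8 13)| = 6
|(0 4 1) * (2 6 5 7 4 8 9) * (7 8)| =|(0 7 4 1)(2 6 5 8 9)| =20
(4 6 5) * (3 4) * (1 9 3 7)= (1 9 3 4 6 5 7)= [0, 9, 2, 4, 6, 7, 5, 1, 8, 3]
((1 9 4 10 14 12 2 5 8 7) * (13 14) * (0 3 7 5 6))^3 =((0 3 7 1 9 4 10 13 14 12 2 6)(5 8))^3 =(0 1 10 12)(2 3 9 13)(4 14 6 7)(5 8)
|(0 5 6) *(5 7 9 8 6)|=|(0 7 9 8 6)|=5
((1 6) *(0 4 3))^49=(0 4 3)(1 6)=((0 4 3)(1 6))^49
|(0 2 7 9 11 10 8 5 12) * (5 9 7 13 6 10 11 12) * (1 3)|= |(0 2 13 6 10 8 9 12)(1 3)|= 8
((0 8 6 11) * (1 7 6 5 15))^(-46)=((0 8 5 15 1 7 6 11))^(-46)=(0 5 1 6)(7 11 8 15)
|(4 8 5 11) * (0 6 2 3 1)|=|(0 6 2 3 1)(4 8 5 11)|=20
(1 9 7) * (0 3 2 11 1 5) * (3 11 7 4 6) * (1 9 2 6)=(0 11 9 4 1 2 7 5)(3 6)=[11, 2, 7, 6, 1, 0, 3, 5, 8, 4, 10, 9]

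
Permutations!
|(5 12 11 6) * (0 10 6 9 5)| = 12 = |(0 10 6)(5 12 11 9)|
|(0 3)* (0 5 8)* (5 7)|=5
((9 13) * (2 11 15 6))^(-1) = (2 6 15 11)(9 13) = ((2 11 15 6)(9 13))^(-1)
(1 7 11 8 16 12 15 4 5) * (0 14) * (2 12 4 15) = (0 14)(1 7 11 8 16 4 5)(2 12) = [14, 7, 12, 3, 5, 1, 6, 11, 16, 9, 10, 8, 2, 13, 0, 15, 4]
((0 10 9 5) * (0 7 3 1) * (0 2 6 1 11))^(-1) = (0 11 3 7 5 9 10)(1 6 2)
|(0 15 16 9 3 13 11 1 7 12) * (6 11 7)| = 24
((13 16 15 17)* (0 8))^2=((0 8)(13 16 15 17))^2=(13 15)(16 17)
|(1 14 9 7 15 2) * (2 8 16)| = |(1 14 9 7 15 8 16 2)| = 8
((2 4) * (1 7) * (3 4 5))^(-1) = ((1 7)(2 5 3 4))^(-1) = (1 7)(2 4 3 5)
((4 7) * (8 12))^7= ((4 7)(8 12))^7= (4 7)(8 12)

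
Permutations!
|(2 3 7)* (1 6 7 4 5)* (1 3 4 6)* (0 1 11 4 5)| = |(0 1 11 4)(2 5 3 6 7)| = 20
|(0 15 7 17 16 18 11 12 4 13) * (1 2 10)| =|(0 15 7 17 16 18 11 12 4 13)(1 2 10)| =30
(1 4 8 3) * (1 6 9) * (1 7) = (1 4 8 3 6 9 7) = [0, 4, 2, 6, 8, 5, 9, 1, 3, 7]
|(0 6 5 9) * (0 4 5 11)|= |(0 6 11)(4 5 9)|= 3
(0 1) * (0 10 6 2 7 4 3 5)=(0 1 10 6 2 7 4 3 5)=[1, 10, 7, 5, 3, 0, 2, 4, 8, 9, 6]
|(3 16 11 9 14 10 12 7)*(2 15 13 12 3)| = |(2 15 13 12 7)(3 16 11 9 14 10)| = 30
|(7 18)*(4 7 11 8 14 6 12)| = |(4 7 18 11 8 14 6 12)| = 8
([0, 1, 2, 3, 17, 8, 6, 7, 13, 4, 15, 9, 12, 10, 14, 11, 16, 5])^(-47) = [0, 1, 2, 3, 11, 4, 6, 7, 17, 15, 8, 10, 12, 5, 14, 13, 16, 9]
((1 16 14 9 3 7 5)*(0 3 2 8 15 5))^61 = ((0 3 7)(1 16 14 9 2 8 15 5))^61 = (0 3 7)(1 8 14 5 2 16 15 9)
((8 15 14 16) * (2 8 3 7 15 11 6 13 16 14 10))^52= (2 11 13 3 15)(6 16 7 10 8)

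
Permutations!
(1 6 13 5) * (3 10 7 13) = [0, 6, 2, 10, 4, 1, 3, 13, 8, 9, 7, 11, 12, 5] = (1 6 3 10 7 13 5)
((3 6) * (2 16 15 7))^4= (16)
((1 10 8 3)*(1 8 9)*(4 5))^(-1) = ((1 10 9)(3 8)(4 5))^(-1) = (1 9 10)(3 8)(4 5)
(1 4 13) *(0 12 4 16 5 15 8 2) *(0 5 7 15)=[12, 16, 5, 3, 13, 0, 6, 15, 2, 9, 10, 11, 4, 1, 14, 8, 7]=(0 12 4 13 1 16 7 15 8 2 5)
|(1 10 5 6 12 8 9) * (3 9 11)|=9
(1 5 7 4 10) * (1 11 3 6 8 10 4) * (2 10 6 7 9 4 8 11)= (1 5 9 4 8 6 11 3 7)(2 10)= [0, 5, 10, 7, 8, 9, 11, 1, 6, 4, 2, 3]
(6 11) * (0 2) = (0 2)(6 11) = [2, 1, 0, 3, 4, 5, 11, 7, 8, 9, 10, 6]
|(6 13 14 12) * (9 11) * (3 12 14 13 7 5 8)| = 6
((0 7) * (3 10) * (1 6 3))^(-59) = (0 7)(1 6 3 10)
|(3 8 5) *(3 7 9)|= 5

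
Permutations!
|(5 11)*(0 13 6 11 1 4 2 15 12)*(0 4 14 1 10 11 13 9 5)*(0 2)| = 18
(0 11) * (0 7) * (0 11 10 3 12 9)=(0 10 3 12 9)(7 11)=[10, 1, 2, 12, 4, 5, 6, 11, 8, 0, 3, 7, 9]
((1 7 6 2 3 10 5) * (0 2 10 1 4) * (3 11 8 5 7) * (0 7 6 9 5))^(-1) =(0 8 11 2)(1 3)(4 5 9 7)(6 10)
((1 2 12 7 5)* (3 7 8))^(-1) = (1 5 7 3 8 12 2)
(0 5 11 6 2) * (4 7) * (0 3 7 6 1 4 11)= [5, 4, 3, 7, 6, 0, 2, 11, 8, 9, 10, 1]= (0 5)(1 4 6 2 3 7 11)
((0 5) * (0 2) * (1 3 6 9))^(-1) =(0 2 5)(1 9 6 3)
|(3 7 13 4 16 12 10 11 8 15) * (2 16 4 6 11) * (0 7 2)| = |(0 7 13 6 11 8 15 3 2 16 12 10)| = 12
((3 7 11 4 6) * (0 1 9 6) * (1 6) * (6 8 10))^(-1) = (0 4 11 7 3 6 10 8)(1 9)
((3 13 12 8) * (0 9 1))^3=((0 9 1)(3 13 12 8))^3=(3 8 12 13)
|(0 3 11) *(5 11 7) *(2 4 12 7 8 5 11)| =9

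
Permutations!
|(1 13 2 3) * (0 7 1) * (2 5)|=|(0 7 1 13 5 2 3)|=7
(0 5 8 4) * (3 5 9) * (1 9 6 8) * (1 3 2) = [6, 9, 1, 5, 0, 3, 8, 7, 4, 2] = (0 6 8 4)(1 9 2)(3 5)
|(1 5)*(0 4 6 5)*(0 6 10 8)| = |(0 4 10 8)(1 6 5)| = 12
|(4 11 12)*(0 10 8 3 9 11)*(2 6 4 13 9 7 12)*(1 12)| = 13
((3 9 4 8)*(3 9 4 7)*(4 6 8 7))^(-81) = (3 9)(4 6)(7 8)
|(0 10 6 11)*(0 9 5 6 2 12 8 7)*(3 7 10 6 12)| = 11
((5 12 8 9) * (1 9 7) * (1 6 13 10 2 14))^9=(1 2 13 7 12 9 14 10 6 8 5)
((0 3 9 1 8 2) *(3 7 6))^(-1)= (0 2 8 1 9 3 6 7)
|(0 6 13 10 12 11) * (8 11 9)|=|(0 6 13 10 12 9 8 11)|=8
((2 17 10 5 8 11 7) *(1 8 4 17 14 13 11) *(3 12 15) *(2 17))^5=(1 8)(2 17 14 10 13 5 11 4 7)(3 15 12)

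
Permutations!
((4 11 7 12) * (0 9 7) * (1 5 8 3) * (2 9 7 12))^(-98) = (12)(1 8)(3 5)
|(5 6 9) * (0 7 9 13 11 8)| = |(0 7 9 5 6 13 11 8)| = 8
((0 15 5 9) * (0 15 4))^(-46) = (5 15 9)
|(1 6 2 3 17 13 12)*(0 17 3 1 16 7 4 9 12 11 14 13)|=30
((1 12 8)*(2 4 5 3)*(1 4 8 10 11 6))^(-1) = (1 6 11 10 12)(2 3 5 4 8)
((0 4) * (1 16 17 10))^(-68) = (17)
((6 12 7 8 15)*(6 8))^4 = (15)(6 12 7)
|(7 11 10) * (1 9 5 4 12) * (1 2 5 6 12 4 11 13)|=|(1 9 6 12 2 5 11 10 7 13)|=10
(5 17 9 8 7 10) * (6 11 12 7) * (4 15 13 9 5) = (4 15 13 9 8 6 11 12 7 10)(5 17) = [0, 1, 2, 3, 15, 17, 11, 10, 6, 8, 4, 12, 7, 9, 14, 13, 16, 5]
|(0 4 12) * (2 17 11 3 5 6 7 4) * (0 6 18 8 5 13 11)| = |(0 2 17)(3 13 11)(4 12 6 7)(5 18 8)| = 12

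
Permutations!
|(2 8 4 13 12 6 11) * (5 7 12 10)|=10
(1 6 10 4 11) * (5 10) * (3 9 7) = (1 6 5 10 4 11)(3 9 7) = [0, 6, 2, 9, 11, 10, 5, 3, 8, 7, 4, 1]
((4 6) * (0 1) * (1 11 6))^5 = ((0 11 6 4 1))^5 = (11)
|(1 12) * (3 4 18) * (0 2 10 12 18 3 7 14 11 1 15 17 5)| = 70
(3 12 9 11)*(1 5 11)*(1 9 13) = (1 5 11 3 12 13) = [0, 5, 2, 12, 4, 11, 6, 7, 8, 9, 10, 3, 13, 1]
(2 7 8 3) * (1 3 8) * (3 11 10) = (1 11 10 3 2 7) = [0, 11, 7, 2, 4, 5, 6, 1, 8, 9, 3, 10]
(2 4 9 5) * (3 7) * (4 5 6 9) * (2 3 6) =[0, 1, 5, 7, 4, 3, 9, 6, 8, 2] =(2 5 3 7 6 9)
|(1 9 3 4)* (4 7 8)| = 6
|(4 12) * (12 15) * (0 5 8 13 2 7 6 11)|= 24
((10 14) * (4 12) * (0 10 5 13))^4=((0 10 14 5 13)(4 12))^4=(0 13 5 14 10)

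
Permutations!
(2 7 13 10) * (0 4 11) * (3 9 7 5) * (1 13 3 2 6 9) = [4, 13, 5, 1, 11, 2, 9, 3, 8, 7, 6, 0, 12, 10] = (0 4 11)(1 13 10 6 9 7 3)(2 5)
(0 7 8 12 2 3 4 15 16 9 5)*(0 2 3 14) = (0 7 8 12 3 4 15 16 9 5 2 14) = [7, 1, 14, 4, 15, 2, 6, 8, 12, 5, 10, 11, 3, 13, 0, 16, 9]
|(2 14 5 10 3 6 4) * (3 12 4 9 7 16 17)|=|(2 14 5 10 12 4)(3 6 9 7 16 17)|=6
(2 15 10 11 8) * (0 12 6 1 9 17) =(0 12 6 1 9 17)(2 15 10 11 8) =[12, 9, 15, 3, 4, 5, 1, 7, 2, 17, 11, 8, 6, 13, 14, 10, 16, 0]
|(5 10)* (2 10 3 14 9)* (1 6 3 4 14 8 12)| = 30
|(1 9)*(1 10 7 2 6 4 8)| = 8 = |(1 9 10 7 2 6 4 8)|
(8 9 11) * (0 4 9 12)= (0 4 9 11 8 12)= [4, 1, 2, 3, 9, 5, 6, 7, 12, 11, 10, 8, 0]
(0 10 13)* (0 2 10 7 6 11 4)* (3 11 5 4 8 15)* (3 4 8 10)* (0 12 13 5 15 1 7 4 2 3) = (0 4 12 13 3 11 10 5 8 1 7 6 15 2) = [4, 7, 0, 11, 12, 8, 15, 6, 1, 9, 5, 10, 13, 3, 14, 2]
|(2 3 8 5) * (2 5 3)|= |(3 8)|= 2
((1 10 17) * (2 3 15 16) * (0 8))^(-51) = (17)(0 8)(2 3 15 16)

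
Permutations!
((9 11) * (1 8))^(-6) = (11)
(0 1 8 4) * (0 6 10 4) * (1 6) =[6, 8, 2, 3, 1, 5, 10, 7, 0, 9, 4] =(0 6 10 4 1 8)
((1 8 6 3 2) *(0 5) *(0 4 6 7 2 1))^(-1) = (0 2 7 8 1 3 6 4 5)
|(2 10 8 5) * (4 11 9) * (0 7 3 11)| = 12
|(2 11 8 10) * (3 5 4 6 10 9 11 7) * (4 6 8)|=|(2 7 3 5 6 10)(4 8 9 11)|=12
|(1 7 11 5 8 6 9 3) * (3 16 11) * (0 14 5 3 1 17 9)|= |(0 14 5 8 6)(1 7)(3 17 9 16 11)|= 10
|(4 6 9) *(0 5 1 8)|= 12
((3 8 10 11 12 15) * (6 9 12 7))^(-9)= ((3 8 10 11 7 6 9 12 15))^(-9)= (15)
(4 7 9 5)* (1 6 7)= (1 6 7 9 5 4)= [0, 6, 2, 3, 1, 4, 7, 9, 8, 5]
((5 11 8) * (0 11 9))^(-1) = (0 9 5 8 11)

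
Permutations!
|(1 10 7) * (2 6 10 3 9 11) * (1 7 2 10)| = 7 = |(1 3 9 11 10 2 6)|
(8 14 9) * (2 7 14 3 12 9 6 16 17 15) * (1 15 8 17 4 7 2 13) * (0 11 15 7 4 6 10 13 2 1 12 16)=[11, 7, 1, 16, 4, 5, 0, 14, 3, 17, 13, 15, 9, 12, 10, 2, 6, 8]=(0 11 15 2 1 7 14 10 13 12 9 17 8 3 16 6)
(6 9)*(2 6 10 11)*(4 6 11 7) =(2 11)(4 6 9 10 7) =[0, 1, 11, 3, 6, 5, 9, 4, 8, 10, 7, 2]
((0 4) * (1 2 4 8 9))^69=(0 1)(2 8)(4 9)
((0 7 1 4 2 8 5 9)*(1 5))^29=((0 7 5 9)(1 4 2 8))^29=(0 7 5 9)(1 4 2 8)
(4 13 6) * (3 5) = [0, 1, 2, 5, 13, 3, 4, 7, 8, 9, 10, 11, 12, 6] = (3 5)(4 13 6)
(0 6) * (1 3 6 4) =(0 4 1 3 6) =[4, 3, 2, 6, 1, 5, 0]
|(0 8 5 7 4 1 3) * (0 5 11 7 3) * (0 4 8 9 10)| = 6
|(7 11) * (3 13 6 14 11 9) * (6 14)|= 6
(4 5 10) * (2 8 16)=(2 8 16)(4 5 10)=[0, 1, 8, 3, 5, 10, 6, 7, 16, 9, 4, 11, 12, 13, 14, 15, 2]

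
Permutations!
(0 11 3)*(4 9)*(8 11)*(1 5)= (0 8 11 3)(1 5)(4 9)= [8, 5, 2, 0, 9, 1, 6, 7, 11, 4, 10, 3]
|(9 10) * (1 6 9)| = 4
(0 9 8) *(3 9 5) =(0 5 3 9 8) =[5, 1, 2, 9, 4, 3, 6, 7, 0, 8]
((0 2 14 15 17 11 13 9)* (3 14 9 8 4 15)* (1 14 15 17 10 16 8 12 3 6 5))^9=(1 14 6 5)(3 12 13 11 17 4 8 16 10 15)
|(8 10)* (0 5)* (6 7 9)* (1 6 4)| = 10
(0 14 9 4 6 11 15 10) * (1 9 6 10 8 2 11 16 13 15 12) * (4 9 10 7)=(0 14 6 16 13 15 8 2 11 12 1 10)(4 7)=[14, 10, 11, 3, 7, 5, 16, 4, 2, 9, 0, 12, 1, 15, 6, 8, 13]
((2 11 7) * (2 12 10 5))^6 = ((2 11 7 12 10 5))^6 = (12)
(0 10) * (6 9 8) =[10, 1, 2, 3, 4, 5, 9, 7, 6, 8, 0] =(0 10)(6 9 8)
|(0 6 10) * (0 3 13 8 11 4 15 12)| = 10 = |(0 6 10 3 13 8 11 4 15 12)|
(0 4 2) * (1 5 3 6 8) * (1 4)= (0 1 5 3 6 8 4 2)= [1, 5, 0, 6, 2, 3, 8, 7, 4]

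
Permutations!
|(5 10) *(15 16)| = |(5 10)(15 16)| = 2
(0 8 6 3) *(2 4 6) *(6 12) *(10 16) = (0 8 2 4 12 6 3)(10 16) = [8, 1, 4, 0, 12, 5, 3, 7, 2, 9, 16, 11, 6, 13, 14, 15, 10]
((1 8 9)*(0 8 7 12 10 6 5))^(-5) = ((0 8 9 1 7 12 10 6 5))^(-5) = (0 7 5 1 6 9 10 8 12)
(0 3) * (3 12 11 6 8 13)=(0 12 11 6 8 13 3)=[12, 1, 2, 0, 4, 5, 8, 7, 13, 9, 10, 6, 11, 3]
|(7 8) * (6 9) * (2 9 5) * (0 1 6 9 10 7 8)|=7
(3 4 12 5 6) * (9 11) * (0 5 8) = (0 5 6 3 4 12 8)(9 11) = [5, 1, 2, 4, 12, 6, 3, 7, 0, 11, 10, 9, 8]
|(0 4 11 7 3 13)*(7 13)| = 4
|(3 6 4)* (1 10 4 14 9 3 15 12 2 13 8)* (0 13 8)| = 28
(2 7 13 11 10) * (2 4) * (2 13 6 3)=[0, 1, 7, 2, 13, 5, 3, 6, 8, 9, 4, 10, 12, 11]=(2 7 6 3)(4 13 11 10)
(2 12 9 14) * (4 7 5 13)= (2 12 9 14)(4 7 5 13)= [0, 1, 12, 3, 7, 13, 6, 5, 8, 14, 10, 11, 9, 4, 2]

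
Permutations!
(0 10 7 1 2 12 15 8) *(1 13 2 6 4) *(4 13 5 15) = (0 10 7 5 15 8)(1 6 13 2 12 4) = [10, 6, 12, 3, 1, 15, 13, 5, 0, 9, 7, 11, 4, 2, 14, 8]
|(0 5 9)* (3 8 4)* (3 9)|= 6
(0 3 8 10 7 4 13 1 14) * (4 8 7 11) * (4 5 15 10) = (0 3 7 8 4 13 1 14)(5 15 10 11) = [3, 14, 2, 7, 13, 15, 6, 8, 4, 9, 11, 5, 12, 1, 0, 10]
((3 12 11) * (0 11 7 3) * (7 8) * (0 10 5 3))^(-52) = ((0 11 10 5 3 12 8 7))^(-52) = (0 3)(5 7)(8 10)(11 12)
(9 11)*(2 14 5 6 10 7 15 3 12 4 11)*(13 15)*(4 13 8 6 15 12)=(2 14 5 15 3 4 11 9)(6 10 7 8)(12 13)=[0, 1, 14, 4, 11, 15, 10, 8, 6, 2, 7, 9, 13, 12, 5, 3]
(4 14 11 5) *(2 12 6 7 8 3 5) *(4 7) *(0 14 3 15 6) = [14, 1, 12, 5, 3, 7, 4, 8, 15, 9, 10, 2, 0, 13, 11, 6] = (0 14 11 2 12)(3 5 7 8 15 6 4)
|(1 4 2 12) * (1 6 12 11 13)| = 10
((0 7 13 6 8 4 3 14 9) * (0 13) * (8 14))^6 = (6 9)(13 14)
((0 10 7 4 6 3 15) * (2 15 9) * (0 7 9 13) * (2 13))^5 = ((0 10 9 13)(2 15 7 4 6 3))^5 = (0 10 9 13)(2 3 6 4 7 15)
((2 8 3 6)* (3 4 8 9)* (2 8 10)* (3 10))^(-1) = (2 10 9)(3 4 8 6)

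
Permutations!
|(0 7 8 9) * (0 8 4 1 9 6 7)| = |(1 9 8 6 7 4)| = 6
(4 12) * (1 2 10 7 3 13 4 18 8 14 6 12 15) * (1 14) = [0, 2, 10, 13, 15, 5, 12, 3, 1, 9, 7, 11, 18, 4, 6, 14, 16, 17, 8] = (1 2 10 7 3 13 4 15 14 6 12 18 8)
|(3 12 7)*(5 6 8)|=|(3 12 7)(5 6 8)|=3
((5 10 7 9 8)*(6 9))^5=(5 8 9 6 7 10)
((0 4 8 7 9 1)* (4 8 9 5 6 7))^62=(0 4 1 8 9)(5 7 6)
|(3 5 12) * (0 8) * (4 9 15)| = 6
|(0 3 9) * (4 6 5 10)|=12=|(0 3 9)(4 6 5 10)|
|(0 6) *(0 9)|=3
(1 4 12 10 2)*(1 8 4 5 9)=(1 5 9)(2 8 4 12 10)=[0, 5, 8, 3, 12, 9, 6, 7, 4, 1, 2, 11, 10]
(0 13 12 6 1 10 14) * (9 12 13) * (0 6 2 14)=(0 9 12 2 14 6 1 10)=[9, 10, 14, 3, 4, 5, 1, 7, 8, 12, 0, 11, 2, 13, 6]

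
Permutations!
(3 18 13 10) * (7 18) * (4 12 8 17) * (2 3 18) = (2 3 7)(4 12 8 17)(10 18 13) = [0, 1, 3, 7, 12, 5, 6, 2, 17, 9, 18, 11, 8, 10, 14, 15, 16, 4, 13]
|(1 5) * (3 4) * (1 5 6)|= |(1 6)(3 4)|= 2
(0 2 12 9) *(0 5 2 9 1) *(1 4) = [9, 0, 12, 3, 1, 2, 6, 7, 8, 5, 10, 11, 4] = (0 9 5 2 12 4 1)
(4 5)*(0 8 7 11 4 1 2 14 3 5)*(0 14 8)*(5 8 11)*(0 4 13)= (0 4 14 3 8 7 5 1 2 11 13)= [4, 2, 11, 8, 14, 1, 6, 5, 7, 9, 10, 13, 12, 0, 3]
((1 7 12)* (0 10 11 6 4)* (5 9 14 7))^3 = (0 6 10 4 11)(1 14)(5 7)(9 12)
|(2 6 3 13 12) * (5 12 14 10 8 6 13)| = |(2 13 14 10 8 6 3 5 12)| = 9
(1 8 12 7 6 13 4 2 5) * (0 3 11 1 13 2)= (0 3 11 1 8 12 7 6 2 5 13 4)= [3, 8, 5, 11, 0, 13, 2, 6, 12, 9, 10, 1, 7, 4]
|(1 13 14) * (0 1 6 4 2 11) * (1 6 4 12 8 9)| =|(0 6 12 8 9 1 13 14 4 2 11)| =11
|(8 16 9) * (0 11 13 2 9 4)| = 8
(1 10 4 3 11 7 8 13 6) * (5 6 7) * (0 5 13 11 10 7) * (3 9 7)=[5, 3, 2, 10, 9, 6, 1, 8, 11, 7, 4, 13, 12, 0]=(0 5 6 1 3 10 4 9 7 8 11 13)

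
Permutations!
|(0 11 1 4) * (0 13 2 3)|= |(0 11 1 4 13 2 3)|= 7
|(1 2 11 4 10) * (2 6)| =|(1 6 2 11 4 10)| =6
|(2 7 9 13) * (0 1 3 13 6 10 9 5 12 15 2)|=|(0 1 3 13)(2 7 5 12 15)(6 10 9)|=60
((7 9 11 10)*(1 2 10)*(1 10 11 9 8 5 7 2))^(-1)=(2 10 11)(5 8 7)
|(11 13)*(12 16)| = |(11 13)(12 16)| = 2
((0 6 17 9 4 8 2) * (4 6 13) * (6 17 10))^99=(0 2 8 4 13)(6 10)(9 17)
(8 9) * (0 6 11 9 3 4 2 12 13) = (0 6 11 9 8 3 4 2 12 13) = [6, 1, 12, 4, 2, 5, 11, 7, 3, 8, 10, 9, 13, 0]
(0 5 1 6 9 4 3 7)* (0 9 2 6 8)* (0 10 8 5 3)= (0 3 7 9 4)(1 5)(2 6)(8 10)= [3, 5, 6, 7, 0, 1, 2, 9, 10, 4, 8]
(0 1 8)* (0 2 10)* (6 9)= (0 1 8 2 10)(6 9)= [1, 8, 10, 3, 4, 5, 9, 7, 2, 6, 0]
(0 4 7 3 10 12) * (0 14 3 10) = [4, 1, 2, 0, 7, 5, 6, 10, 8, 9, 12, 11, 14, 13, 3] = (0 4 7 10 12 14 3)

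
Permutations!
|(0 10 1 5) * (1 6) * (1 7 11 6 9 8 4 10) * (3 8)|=|(0 1 5)(3 8 4 10 9)(6 7 11)|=15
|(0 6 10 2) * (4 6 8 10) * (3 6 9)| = |(0 8 10 2)(3 6 4 9)| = 4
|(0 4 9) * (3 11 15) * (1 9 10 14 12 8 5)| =9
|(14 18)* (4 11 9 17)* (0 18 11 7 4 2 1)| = |(0 18 14 11 9 17 2 1)(4 7)| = 8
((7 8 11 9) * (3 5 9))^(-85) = ((3 5 9 7 8 11))^(-85) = (3 11 8 7 9 5)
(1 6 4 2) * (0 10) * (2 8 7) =[10, 6, 1, 3, 8, 5, 4, 2, 7, 9, 0] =(0 10)(1 6 4 8 7 2)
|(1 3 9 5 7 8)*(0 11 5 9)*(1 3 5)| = 7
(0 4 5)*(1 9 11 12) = (0 4 5)(1 9 11 12) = [4, 9, 2, 3, 5, 0, 6, 7, 8, 11, 10, 12, 1]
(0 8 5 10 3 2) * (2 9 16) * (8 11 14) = (0 11 14 8 5 10 3 9 16 2) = [11, 1, 0, 9, 4, 10, 6, 7, 5, 16, 3, 14, 12, 13, 8, 15, 2]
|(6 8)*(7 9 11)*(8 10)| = 3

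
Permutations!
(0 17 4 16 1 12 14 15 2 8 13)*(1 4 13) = (0 17 13)(1 12 14 15 2 8)(4 16) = [17, 12, 8, 3, 16, 5, 6, 7, 1, 9, 10, 11, 14, 0, 15, 2, 4, 13]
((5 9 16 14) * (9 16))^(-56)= (5 16 14)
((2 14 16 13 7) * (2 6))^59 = ((2 14 16 13 7 6))^59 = (2 6 7 13 16 14)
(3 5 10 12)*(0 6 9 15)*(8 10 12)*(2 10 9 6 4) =(0 4 2 10 8 9 15)(3 5 12) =[4, 1, 10, 5, 2, 12, 6, 7, 9, 15, 8, 11, 3, 13, 14, 0]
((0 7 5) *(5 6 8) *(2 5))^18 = (8) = ((0 7 6 8 2 5))^18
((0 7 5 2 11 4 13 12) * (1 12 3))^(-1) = (0 12 1 3 13 4 11 2 5 7)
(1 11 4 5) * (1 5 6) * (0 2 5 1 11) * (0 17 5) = (0 2)(1 17 5)(4 6 11) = [2, 17, 0, 3, 6, 1, 11, 7, 8, 9, 10, 4, 12, 13, 14, 15, 16, 5]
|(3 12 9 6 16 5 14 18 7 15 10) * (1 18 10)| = 8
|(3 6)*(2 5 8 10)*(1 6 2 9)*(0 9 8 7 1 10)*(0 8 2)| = |(0 9 10 2 5 7 1 6 3)| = 9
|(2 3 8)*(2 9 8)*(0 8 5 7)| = |(0 8 9 5 7)(2 3)| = 10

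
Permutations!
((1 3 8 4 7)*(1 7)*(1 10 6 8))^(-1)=(1 3)(4 8 6 10)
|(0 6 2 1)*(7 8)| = 4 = |(0 6 2 1)(7 8)|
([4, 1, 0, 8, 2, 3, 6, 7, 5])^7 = (0 4 2)(3 8 5)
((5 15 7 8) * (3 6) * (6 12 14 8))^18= ((3 12 14 8 5 15 7 6))^18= (3 14 5 7)(6 12 8 15)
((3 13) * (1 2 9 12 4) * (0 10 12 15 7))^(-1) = ((0 10 12 4 1 2 9 15 7)(3 13))^(-1) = (0 7 15 9 2 1 4 12 10)(3 13)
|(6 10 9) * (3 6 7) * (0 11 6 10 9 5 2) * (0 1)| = |(0 11 6 9 7 3 10 5 2 1)| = 10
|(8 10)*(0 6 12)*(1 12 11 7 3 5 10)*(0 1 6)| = 14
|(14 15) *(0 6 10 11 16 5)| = |(0 6 10 11 16 5)(14 15)| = 6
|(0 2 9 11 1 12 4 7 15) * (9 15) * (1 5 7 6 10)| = 60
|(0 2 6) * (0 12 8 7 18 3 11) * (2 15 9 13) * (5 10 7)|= |(0 15 9 13 2 6 12 8 5 10 7 18 3 11)|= 14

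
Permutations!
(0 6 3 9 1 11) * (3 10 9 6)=(0 3 6 10 9 1 11)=[3, 11, 2, 6, 4, 5, 10, 7, 8, 1, 9, 0]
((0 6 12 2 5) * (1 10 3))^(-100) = (12)(1 3 10)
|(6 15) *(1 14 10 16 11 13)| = 6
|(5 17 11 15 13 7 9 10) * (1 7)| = |(1 7 9 10 5 17 11 15 13)| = 9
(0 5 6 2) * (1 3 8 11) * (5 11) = [11, 3, 0, 8, 4, 6, 2, 7, 5, 9, 10, 1] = (0 11 1 3 8 5 6 2)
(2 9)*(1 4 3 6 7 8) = (1 4 3 6 7 8)(2 9) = [0, 4, 9, 6, 3, 5, 7, 8, 1, 2]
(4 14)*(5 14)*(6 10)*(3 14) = [0, 1, 2, 14, 5, 3, 10, 7, 8, 9, 6, 11, 12, 13, 4] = (3 14 4 5)(6 10)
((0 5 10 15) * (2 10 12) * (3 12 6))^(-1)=(0 15 10 2 12 3 6 5)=((0 5 6 3 12 2 10 15))^(-1)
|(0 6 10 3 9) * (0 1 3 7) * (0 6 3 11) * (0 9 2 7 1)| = 9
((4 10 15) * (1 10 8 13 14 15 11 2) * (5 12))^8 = (4 14 8 15 13)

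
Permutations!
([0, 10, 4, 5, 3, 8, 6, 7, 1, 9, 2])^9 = [0, 2, 3, 8, 5, 1, 6, 7, 10, 9, 4]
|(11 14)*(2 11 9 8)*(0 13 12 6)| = 20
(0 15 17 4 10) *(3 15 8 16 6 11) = (0 8 16 6 11 3 15 17 4 10) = [8, 1, 2, 15, 10, 5, 11, 7, 16, 9, 0, 3, 12, 13, 14, 17, 6, 4]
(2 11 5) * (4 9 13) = (2 11 5)(4 9 13) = [0, 1, 11, 3, 9, 2, 6, 7, 8, 13, 10, 5, 12, 4]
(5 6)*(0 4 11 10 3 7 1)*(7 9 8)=[4, 0, 2, 9, 11, 6, 5, 1, 7, 8, 3, 10]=(0 4 11 10 3 9 8 7 1)(5 6)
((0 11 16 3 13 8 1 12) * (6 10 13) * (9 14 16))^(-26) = ((0 11 9 14 16 3 6 10 13 8 1 12))^(-26) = (0 1 13 6 16 9)(3 14 11 12 8 10)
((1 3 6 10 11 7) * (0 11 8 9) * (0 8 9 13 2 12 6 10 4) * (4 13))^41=((0 11 7 1 3 10 9 8 4)(2 12 6 13))^41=(0 10 11 9 7 8 1 4 3)(2 12 6 13)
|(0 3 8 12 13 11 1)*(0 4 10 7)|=10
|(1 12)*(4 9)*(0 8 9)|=4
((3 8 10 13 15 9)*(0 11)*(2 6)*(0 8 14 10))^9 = (2 6)(3 13)(9 10)(14 15)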